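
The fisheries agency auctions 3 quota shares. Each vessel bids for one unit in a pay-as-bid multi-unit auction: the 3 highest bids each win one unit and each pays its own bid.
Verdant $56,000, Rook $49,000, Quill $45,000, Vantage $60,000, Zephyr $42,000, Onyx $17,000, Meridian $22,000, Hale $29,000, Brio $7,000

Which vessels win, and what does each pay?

Vantage $60,000, Verdant $56,000, Rook $49,000

Ordering the bids: 60,000 (Vantage), 56,000 (Verdant), 49,000 (Rook), 45,000 (Quill), 42,000 (Zephyr), …
Winners (3 units): Vantage, Verdant, Rook.
Each winner pays its own bid: Vantage $60,000, Verdant $56,000, Rook $49,000.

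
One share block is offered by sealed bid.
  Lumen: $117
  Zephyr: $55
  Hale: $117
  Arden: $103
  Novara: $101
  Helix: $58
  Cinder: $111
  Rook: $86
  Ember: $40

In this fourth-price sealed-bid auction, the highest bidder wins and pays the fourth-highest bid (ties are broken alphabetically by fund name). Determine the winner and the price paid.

Sorting bids: 117 (Hale) > 117 (Lumen) > 111 (Cinder) > 103 (Arden) > 101 (Novara) > 86 (Rook) > …
Hale and Lumen tie at $117; tie-break gives it to Hale.
Hale is highest; pays the fourth-highest bid, $103.

Hale pays $103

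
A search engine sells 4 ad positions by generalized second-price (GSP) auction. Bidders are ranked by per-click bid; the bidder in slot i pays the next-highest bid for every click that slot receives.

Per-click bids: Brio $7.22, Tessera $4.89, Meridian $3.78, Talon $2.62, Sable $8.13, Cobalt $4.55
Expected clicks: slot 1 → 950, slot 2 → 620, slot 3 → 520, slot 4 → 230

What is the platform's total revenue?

Ranked by bid: $8.13 (Sable) > $7.22 (Brio) > $4.89 (Tessera) > $4.55 (Cobalt) > $3.78 (Meridian) > …
Slot 1: Sable pays $7.22 × 950 = $6859.00
Slot 2: Brio pays $4.89 × 620 = $3031.80
Slot 3: Tessera pays $4.55 × 520 = $2366.00
Slot 4: Cobalt pays $3.78 × 230 = $869.40
Total = $13126.20

Total revenue: $13126.20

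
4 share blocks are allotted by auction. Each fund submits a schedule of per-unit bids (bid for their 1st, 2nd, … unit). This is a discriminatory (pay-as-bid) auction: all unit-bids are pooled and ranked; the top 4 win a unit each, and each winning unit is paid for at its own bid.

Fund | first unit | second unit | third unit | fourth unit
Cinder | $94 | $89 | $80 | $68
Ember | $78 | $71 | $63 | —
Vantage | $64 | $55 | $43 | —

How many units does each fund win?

Pooled unit-bids ranked (top 4): 94 (Cinder-1), 89 (Cinder-2), 80 (Cinder-3), 78 (Ember-1)
Next rejected bid: $71 (not a price — pay-as-bid).
Allocation: Cinder 3, Ember 1.

Cinder 3, Ember 1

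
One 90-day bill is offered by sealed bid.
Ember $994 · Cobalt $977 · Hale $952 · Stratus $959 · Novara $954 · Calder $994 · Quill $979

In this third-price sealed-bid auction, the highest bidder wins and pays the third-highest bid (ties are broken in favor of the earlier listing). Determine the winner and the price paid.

Rule: the highest bidder wins and pays the third-highest bid.
Sorting bids: 994 (Ember) > 994 (Calder) > 979 (Quill) > 977 (Cobalt) > 959 (Stratus) > 954 (Novara) > …
Tie at $994 → Ember wins by tie-break.
Ember wins; payment is bid #3 in the ranking = $979.

Ember pays $979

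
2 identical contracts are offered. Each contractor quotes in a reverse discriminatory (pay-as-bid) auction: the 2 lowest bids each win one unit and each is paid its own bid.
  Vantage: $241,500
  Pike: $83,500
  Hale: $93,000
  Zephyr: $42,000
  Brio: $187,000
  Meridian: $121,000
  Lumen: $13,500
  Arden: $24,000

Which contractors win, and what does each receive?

Bids ranked low→high: 13,500 (Lumen), 24,000 (Arden), 42,000 (Zephyr), 83,500 (Pike), …
The 2 lowest are Lumen, Arden.
Each winner is paid its own bid: Lumen $13,500, Arden $24,000.

Lumen $13,500, Arden $24,000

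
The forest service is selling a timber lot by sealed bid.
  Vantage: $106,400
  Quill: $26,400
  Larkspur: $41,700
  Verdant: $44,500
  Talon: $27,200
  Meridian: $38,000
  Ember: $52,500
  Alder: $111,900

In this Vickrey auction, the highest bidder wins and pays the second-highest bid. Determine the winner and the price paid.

Alder pays $106,400

Sorting bids: 111,900 (Alder) > 106,400 (Vantage) > 52,500 (Ember) > 44,500 (Verdant) > 41,700 (Larkspur) > 38,000 (Meridian) > …
Alder is highest; pays the second-highest bid, $106,400.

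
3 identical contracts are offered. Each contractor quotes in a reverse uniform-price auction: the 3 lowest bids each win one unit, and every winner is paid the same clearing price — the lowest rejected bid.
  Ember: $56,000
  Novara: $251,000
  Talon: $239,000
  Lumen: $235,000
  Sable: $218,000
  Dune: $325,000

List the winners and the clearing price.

Ember, Sable, Lumen; each is paid $239,000

Ordering the bids: 56,000 (Ember), 218,000 (Sable), 235,000 (Lumen), 239,000 (Talon), 251,000 (Novara), …
Winners (3 units): Ember, Sable, Lumen.
Lowest unsuccessful bid: $239,000 → clearing price.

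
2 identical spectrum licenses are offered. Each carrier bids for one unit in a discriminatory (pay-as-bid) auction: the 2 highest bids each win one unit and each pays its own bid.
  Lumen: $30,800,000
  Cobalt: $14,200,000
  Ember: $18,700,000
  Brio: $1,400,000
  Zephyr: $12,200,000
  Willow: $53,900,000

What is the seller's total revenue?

Ordering the bids: 53,900,000 (Willow), 30,800,000 (Lumen), 18,700,000 (Ember), 14,200,000 (Cobalt), …
Top 2: Willow, Lumen.
Total revenue = 53,900,000 + 30,800,000 = $84,700,000.

Total revenue: $84,700,000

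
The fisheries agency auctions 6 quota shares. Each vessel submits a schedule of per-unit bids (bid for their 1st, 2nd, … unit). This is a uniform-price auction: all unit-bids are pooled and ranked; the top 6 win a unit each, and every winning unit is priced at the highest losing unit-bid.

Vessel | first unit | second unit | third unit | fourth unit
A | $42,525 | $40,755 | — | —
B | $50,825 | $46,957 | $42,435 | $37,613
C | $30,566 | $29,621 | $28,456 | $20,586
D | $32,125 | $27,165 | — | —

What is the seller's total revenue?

Merging the schedules and taking the best 6: 50,825 (B-1), 46,957 (B-2), 42,525 (A-1), 42,435 (B-3), 40,755 (A-2), 37,613 (B-4)
The (k+1)-th unit-bid is $32,125.
Allocation: A 2, B 4. Every unit priced at $32,125.
Revenue = 6 × 32,125 = $192,750.

Total revenue: $192,750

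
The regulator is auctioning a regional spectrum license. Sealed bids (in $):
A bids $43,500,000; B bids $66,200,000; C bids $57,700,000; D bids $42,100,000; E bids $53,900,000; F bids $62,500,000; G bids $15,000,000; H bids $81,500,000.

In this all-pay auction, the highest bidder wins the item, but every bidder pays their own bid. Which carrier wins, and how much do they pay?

All-pay auction: the highest bidder wins the item, but every bidder pays their own bid.
Sorting bids: 81,500,000 (H) > 66,200,000 (B) > 62,500,000 (F) > 57,700,000 (C) > 53,900,000 (E) > 43,500,000 (A) > …
H wins with the top bid; all bids are sunk regardless.

H pays $81,500,000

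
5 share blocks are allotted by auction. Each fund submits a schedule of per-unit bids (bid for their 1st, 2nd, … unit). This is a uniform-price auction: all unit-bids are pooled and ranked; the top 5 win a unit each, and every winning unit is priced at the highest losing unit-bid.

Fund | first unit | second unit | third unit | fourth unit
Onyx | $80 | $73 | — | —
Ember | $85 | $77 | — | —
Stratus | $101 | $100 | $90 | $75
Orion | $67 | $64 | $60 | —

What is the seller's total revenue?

All unit-bids, highest first — top 5: 101 (Stratus-1), 100 (Stratus-2), 90 (Stratus-3), 85 (Ember-1), 80 (Onyx-1)
The (k+1)-th unit-bid is $77.
Allocation: Ember 1, Onyx 1, Stratus 3. Every unit priced at $77.
Revenue = 5 × 77 = $385.

Total revenue: $385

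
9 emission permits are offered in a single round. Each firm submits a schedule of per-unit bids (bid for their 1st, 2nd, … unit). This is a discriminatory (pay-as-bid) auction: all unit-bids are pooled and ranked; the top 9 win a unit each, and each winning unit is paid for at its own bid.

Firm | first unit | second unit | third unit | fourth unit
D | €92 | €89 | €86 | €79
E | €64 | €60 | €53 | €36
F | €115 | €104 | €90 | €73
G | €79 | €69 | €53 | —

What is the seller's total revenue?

Total revenue: €807

Merging the schedules and taking the best 9: 115 (F-1), 104 (F-2), 92 (D-1), 90 (F-3), 89 (D-2), 86 (D-3), 79 (D-4), 79 (G-1), 73 (F-4)
Next rejected bid: €69 (not a price — pay-as-bid).
Each winning unit pays its own bid.
Revenue = 115 + 104 + 92 + 90 + 89 + 86 + 79 + 79 + 73 = €807.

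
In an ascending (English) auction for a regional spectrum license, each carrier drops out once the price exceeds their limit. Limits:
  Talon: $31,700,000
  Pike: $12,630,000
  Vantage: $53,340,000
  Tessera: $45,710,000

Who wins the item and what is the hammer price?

Vantage wins at $45,710,000

Rule: the price rises until one bidder remains; the winner pays the price at which the last rival dropped out.
Limits in order: 53,340,000 (Vantage) > 45,710,000 (Tessera) > 31,700,000 (Talon) > 12,630,000 (Pike)
Once the price passes $45,710,000, only Vantage is left; the hammer falls at Tessera's limit of $45,710,000.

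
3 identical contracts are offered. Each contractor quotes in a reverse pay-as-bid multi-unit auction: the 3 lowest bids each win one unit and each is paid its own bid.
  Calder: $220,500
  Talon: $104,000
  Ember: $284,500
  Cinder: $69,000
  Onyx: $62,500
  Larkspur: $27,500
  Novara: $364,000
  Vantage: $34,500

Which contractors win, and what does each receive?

Sorting: 27,500 (Larkspur), 34,500 (Vantage), 62,500 (Onyx), 69,000 (Cinder), 104,000 (Talon), …
Lowest 3: Larkspur, Vantage, Onyx.
Each winner is paid its own bid: Larkspur $27,500, Vantage $34,500, Onyx $62,500.

Larkspur $27,500, Vantage $34,500, Onyx $62,500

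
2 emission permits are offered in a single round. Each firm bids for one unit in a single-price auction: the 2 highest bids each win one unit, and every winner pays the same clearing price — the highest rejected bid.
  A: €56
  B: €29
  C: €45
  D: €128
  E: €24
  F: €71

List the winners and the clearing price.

Bids ranked high→low: 128 (D), 71 (F), 56 (A), 45 (C), …
The 2 highest are D, F.
First losing bid is A's €56, which sets the uniform price.

D, F; each pays €56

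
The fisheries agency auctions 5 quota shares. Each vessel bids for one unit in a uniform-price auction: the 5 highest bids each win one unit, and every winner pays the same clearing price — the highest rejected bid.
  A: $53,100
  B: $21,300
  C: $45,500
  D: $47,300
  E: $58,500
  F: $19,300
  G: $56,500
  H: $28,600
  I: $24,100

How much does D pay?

D pays $28,600

Ordering the bids: 58,500 (E), 56,500 (G), 53,100 (A), 47,300 (D), 45,500 (C), 28,600 (H), 24,100 (I), …
The 5 highest are E, G, A, D, C.
Highest unsuccessful bid: $28,600 → clearing price.
D wins → pays $28,600.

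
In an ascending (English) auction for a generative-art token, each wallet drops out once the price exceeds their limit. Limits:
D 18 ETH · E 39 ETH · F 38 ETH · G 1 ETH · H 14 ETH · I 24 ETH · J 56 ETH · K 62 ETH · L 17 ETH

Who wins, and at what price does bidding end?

Limits in order: 62 (K) > 56 (J) > 39 (E) > 38 (F) > 24 (I) > 18 (D) > …
J is the last rival to drop out, at 56 ETH; K remains and wins at that price.

K wins at 56 ETH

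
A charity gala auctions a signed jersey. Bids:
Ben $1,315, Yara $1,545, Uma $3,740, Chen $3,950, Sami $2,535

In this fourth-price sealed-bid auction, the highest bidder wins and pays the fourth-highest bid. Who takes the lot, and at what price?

Chen pays $1,545

Bids ranked: 3,950 (Chen) > 3,740 (Uma) > 2,535 (Sami) > 1,545 (Yara) > 1,315 (Ben)
Chen is highest; pays the fourth-highest bid, $1,545.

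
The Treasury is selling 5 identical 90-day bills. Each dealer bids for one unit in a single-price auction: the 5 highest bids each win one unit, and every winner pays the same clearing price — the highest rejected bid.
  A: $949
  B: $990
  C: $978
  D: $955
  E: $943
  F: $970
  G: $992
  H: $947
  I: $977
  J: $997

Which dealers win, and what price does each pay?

Bids ranked high→low: 997 (J), 992 (G), 990 (B), 978 (C), 977 (I), 970 (F), 955 (D), …
The 5 highest are J, G, B, C, I.
Highest unsuccessful bid: $970 → clearing price.

J, G, B, C, I; each pays $970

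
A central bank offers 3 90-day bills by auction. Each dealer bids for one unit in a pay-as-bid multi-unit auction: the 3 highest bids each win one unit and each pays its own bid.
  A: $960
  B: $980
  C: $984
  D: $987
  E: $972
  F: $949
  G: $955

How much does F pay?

F pays $0

Ordering the bids: 987 (D), 984 (C), 980 (B), 972 (E), 960 (A), …
Top 3: D, C, B.
F does not win → $0.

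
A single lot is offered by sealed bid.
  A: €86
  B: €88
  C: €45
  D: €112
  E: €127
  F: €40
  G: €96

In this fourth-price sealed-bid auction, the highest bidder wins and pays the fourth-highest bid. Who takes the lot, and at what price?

Fourth-price sealed-bid auction: the highest bidder wins and pays the fourth-highest bid.
Bids ranked: 127 (E) > 112 (D) > 96 (G) > 88 (B) > 86 (A) > 45 (C) > …
E is highest; pays the fourth-highest bid, €88.

E pays €88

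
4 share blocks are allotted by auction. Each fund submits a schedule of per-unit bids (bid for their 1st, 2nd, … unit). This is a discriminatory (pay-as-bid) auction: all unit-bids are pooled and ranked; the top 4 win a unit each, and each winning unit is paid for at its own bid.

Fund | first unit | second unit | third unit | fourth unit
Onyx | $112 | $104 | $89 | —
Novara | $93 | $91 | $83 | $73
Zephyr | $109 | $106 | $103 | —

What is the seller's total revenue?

All unit-bids, highest first — top 4: 112 (Onyx-1), 109 (Zephyr-1), 106 (Zephyr-2), 104 (Onyx-2)
Next rejected bid: $103 (not a price — pay-as-bid).
Each winning unit pays its own bid.
Revenue = 112 + 109 + 106 + 104 = $431.

Total revenue: $431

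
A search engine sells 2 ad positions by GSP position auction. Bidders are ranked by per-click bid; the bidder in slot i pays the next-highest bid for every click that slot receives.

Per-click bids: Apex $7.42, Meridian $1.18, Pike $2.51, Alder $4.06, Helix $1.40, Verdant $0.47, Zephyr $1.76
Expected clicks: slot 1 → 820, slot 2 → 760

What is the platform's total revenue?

Ranked by bid: $7.42 (Apex) > $4.06 (Alder) > $2.51 (Pike) > …
Slot 1: Apex pays $4.06 × 820 = $3329.20
Slot 2: Alder pays $2.51 × 760 = $1907.60
Total = $5236.80

Total revenue: $5236.80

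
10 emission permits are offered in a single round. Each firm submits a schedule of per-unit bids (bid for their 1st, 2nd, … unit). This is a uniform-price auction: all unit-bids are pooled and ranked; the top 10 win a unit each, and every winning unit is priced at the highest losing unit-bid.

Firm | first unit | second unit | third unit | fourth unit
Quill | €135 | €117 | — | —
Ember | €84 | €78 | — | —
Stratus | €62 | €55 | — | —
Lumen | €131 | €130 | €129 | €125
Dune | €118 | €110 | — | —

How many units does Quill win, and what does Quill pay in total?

Quill: 2 units, pays €124

Pooled unit-bids ranked (top 10): 135 (Quill-1), 131 (Lumen-1), 130 (Lumen-2), 129 (Lumen-3), 125 (Lumen-4), 118 (Dune-1), 117 (Quill-2), 110 (Dune-2), 84 (Ember-1), 78 (Ember-2)
Highest rejected unit-bid = €62.
Quill wins 2 unit(s) at €62 each.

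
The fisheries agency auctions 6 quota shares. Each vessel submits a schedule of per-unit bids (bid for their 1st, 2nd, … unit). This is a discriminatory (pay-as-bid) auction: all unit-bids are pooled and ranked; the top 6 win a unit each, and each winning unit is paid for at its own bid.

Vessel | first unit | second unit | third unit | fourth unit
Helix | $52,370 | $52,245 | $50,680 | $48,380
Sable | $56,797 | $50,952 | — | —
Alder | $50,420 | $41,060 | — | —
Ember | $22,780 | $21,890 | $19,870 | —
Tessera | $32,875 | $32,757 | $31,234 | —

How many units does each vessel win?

Alder 1, Helix 3, Sable 2

Pooled unit-bids ranked (top 6): 56,797 (Sable-1), 52,370 (Helix-1), 52,245 (Helix-2), 50,952 (Sable-2), 50,680 (Helix-3), 50,420 (Alder-1)
Next rejected bid: $48,380 (not a price — pay-as-bid).
Allocation: Alder 1, Helix 3, Sable 2.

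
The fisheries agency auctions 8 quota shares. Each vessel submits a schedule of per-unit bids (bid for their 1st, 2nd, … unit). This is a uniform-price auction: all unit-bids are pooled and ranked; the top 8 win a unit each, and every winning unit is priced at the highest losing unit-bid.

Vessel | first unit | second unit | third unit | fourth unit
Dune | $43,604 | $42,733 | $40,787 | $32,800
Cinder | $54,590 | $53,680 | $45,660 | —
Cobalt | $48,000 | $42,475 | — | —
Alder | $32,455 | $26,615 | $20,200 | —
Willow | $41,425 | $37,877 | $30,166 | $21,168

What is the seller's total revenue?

Total revenue: $326,296

Pooled unit-bids ranked (top 8): 54,590 (Cinder-1), 53,680 (Cinder-2), 48,000 (Cobalt-1), 45,660 (Cinder-3), 43,604 (Dune-1), 42,733 (Dune-2), 42,475 (Cobalt-2), 41,425 (Willow-1)
First bid not allocated: $40,787.
Allocation: Cinder 3, Cobalt 2, Dune 2, Willow 1. Every unit priced at $40,787.
Revenue = 8 × 40,787 = $326,296.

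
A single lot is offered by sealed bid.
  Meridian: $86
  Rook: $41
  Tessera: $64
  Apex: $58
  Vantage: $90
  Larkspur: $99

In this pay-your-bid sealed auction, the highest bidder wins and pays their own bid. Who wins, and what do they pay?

Pay-your-bid sealed auction: the highest bidder wins and pays their own bid.
Bids ranked: 99 (Larkspur) > 90 (Vantage) > 86 (Meridian) > 64 (Tessera) > 58 (Apex) > 41 (Rook)
Larkspur is highest → pays own bid, $99.

Larkspur pays $99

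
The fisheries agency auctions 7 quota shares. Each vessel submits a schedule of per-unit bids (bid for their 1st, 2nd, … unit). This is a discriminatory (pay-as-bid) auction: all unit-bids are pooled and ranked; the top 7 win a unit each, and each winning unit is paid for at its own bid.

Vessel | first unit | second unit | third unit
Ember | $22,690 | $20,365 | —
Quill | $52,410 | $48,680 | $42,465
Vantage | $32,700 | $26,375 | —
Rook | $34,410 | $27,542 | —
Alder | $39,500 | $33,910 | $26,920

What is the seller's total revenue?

Merging the schedules and taking the best 7: 52,410 (Quill-1), 48,680 (Quill-2), 42,465 (Quill-3), 39,500 (Alder-1), 34,410 (Rook-1), 33,910 (Alder-2), 32,700 (Vantage-1)
Next rejected bid: $27,542 (not a price — pay-as-bid).
Each winning unit pays its own bid.
Revenue = 52,410 + 48,680 + 42,465 + 39,500 + 34,410 + 33,910 + 32,700 = $284,075.

Total revenue: $284,075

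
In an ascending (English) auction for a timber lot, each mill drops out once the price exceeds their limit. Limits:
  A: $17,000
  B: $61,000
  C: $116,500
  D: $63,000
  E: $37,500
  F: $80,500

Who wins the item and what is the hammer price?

Limits in order: 116,500 (C) > 80,500 (F) > 63,000 (D) > 61,000 (B) > 37,500 (E) > 17,000 (A)
F is the last rival to drop out, at $80,500; C remains and wins at that price.

C wins at $80,500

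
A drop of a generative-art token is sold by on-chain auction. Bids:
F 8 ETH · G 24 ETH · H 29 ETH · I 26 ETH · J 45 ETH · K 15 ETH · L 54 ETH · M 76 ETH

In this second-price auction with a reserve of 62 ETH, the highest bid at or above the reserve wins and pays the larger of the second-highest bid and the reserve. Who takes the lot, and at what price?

M pays 62 ETH

Second-price auction with a reserve of 62 ETH: the highest bid at or above the reserve wins and pays the larger of the second-highest bid and the reserve.
Bids ranked: 76 (M) > 54 (L) > 45 (J) > 29 (H) > 26 (I) > 24 (G) > …
M has the top bid at or above the reserve (76 ETH).
Second-highest bid 54 ETH is below the reserve 62 ETH, so the reserve binds → payment 62 ETH.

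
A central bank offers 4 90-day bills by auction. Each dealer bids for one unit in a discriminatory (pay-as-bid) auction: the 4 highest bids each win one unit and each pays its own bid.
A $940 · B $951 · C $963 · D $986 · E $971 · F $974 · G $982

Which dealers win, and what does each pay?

D $986, G $982, F $974, E $971

Bids ranked high→low: 986 (D), 982 (G), 974 (F), 971 (E), 963 (C), 951 (B), …
Top 4: D, G, F, E.
Each winner pays its own bid: D $986, G $982, F $974, E $971.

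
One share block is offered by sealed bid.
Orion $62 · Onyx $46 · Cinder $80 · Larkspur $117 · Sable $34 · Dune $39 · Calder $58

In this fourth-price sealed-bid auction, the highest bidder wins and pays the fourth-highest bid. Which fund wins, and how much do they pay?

Larkspur pays $58

Bids ranked: 117 (Larkspur) > 80 (Cinder) > 62 (Orion) > 58 (Calder) > 46 (Onyx) > 39 (Dune) > …
Larkspur is highest; pays the fourth-highest bid, $58.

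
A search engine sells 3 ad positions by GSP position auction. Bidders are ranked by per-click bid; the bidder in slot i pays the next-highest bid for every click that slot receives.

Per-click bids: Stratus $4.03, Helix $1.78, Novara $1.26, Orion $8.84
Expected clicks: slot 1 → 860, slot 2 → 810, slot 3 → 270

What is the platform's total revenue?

Total revenue: $5247.80

Per-click bids in order: $8.84 (Orion) > $4.03 (Stratus) > $1.78 (Helix) > $1.26 (Novara)
Slot 1: Orion pays $4.03 × 860 = $3465.80
Slot 2: Stratus pays $1.78 × 810 = $1441.80
Slot 3: Helix pays $1.26 × 270 = $340.20
Total = $5247.80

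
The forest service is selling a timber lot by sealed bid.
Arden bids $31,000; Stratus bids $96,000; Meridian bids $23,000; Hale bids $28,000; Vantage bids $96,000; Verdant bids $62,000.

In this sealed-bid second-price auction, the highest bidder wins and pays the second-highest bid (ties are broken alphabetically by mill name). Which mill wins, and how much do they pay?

Sorting bids: 96,000 (Stratus) > 96,000 (Vantage) > 62,000 (Verdant) > 31,000 (Arden) > 28,000 (Hale) > 23,000 (Meridian)
Stratus and Vantage tie at $96,000; tie-break gives it to Stratus.
Stratus is highest; pays the second-highest bid, $96,000.

Stratus pays $96,000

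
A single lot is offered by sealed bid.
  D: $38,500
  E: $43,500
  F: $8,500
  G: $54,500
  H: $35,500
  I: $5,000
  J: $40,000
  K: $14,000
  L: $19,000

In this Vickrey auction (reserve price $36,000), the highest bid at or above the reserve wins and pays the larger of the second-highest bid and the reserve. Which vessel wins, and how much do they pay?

Bids ranked: 54,500 (G) > 43,500 (E) > 40,000 (J) > 38,500 (D) > 35,500 (H) > 19,000 (L) > …
Highest eligible bid: G at $54,500.
Second-highest bid $43,500 exceeds the reserve $36,000 → payment $43,500.

G pays $43,500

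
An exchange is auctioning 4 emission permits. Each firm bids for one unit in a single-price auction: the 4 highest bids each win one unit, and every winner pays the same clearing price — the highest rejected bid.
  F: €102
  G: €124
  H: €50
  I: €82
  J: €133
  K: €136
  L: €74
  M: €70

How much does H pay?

H pays €0

Sorting: 136 (K), 133 (J), 124 (G), 102 (F), 82 (I), 74 (L), …
Top 4: K, J, G, F.
First losing bid is I's €82, which sets the uniform price.
H does not win → pays €0.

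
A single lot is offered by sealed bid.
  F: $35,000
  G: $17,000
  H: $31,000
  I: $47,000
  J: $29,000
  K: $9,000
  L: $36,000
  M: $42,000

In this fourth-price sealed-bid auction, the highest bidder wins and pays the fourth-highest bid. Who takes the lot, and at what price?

Sorting bids: 47,000 (I) > 42,000 (M) > 36,000 (L) > 35,000 (F) > 31,000 (H) > 29,000 (J) > …
I is highest; pays the fourth-highest bid, $35,000.

I pays $35,000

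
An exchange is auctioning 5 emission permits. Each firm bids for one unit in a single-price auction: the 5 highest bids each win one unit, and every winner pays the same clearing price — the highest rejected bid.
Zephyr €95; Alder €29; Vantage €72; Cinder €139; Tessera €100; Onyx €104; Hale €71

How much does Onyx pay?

Ordering the bids: 139 (Cinder), 104 (Onyx), 100 (Tessera), 95 (Zephyr), 72 (Vantage), 71 (Hale), 29 (Alder)
The 5 highest are Cinder, Onyx, Tessera, Zephyr, Vantage.
Clearing price = highest rejected bid = €71.
Onyx wins → pays €71.

Onyx pays €71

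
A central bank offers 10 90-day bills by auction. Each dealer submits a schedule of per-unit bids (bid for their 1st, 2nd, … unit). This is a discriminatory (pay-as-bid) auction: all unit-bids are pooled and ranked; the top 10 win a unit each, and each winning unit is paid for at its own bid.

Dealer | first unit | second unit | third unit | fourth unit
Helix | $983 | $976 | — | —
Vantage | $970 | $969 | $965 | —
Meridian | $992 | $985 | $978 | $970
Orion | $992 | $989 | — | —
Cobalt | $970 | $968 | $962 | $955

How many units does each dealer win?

Pooled unit-bids ranked (top 10): 992 (Meridian-1), 992 (Orion-1), 989 (Orion-2), 985 (Meridian-2), 983 (Helix-1), 978 (Meridian-3), 976 (Helix-2), 970 (Vantage-1), 970 (Meridian-4), 970 (Cobalt-1)
Next rejected bid: $969 (not a price — pay-as-bid).
Allocation: Cobalt 1, Helix 2, Meridian 4, Orion 2, Vantage 1.

Cobalt 1, Helix 2, Meridian 4, Orion 2, Vantage 1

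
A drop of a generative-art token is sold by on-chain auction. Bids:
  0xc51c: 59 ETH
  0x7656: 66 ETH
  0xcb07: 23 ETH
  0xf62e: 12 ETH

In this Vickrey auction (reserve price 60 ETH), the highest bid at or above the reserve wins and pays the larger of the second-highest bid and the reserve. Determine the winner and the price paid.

Rule: the highest bid at or above the reserve wins and pays the larger of the second-highest bid and the reserve.
Bids in order: 66 (0x7656) > 59 (0xc51c) > 23 (0xcb07) > 12 (0xf62e)
Highest eligible bid: 0x7656 at 66 ETH.
Second-highest bid 59 ETH is below the reserve 60 ETH, so the reserve binds → payment 60 ETH.

0x7656 pays 60 ETH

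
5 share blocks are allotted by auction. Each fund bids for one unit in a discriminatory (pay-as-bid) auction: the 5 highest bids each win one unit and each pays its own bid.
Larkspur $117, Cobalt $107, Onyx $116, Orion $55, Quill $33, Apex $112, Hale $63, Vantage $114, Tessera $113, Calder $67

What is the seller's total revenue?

Total revenue: $572

Ordering the bids: 117 (Larkspur), 116 (Onyx), 114 (Vantage), 113 (Tessera), 112 (Apex), 107 (Cobalt), 67 (Calder), …
Top 5: Larkspur, Onyx, Vantage, Tessera, Apex.
Total revenue = 117 + 116 + 114 + 113 + 112 = $572.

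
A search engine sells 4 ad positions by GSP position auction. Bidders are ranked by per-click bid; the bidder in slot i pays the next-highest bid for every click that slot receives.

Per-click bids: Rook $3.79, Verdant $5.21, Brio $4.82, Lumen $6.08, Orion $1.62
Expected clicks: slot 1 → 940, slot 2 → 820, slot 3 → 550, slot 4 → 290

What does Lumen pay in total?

Sorting advertisers: $6.08 (Lumen) > $5.21 (Verdant) > $4.82 (Brio) > $3.79 (Rook) > $1.62 (Orion)
Lumen holds slot 1 → pays next bid $5.21 × 940 clicks = $4897.40.

Lumen pays $4897.40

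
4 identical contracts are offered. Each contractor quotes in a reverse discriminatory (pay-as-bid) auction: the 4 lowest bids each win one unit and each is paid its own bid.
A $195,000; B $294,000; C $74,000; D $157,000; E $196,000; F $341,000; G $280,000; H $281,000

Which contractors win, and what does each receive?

Sorting: 74,000 (C), 157,000 (D), 195,000 (A), 196,000 (E), 280,000 (G), 281,000 (H), …
The 4 lowest are C, D, A, E.
Each winner is paid its own bid: C $74,000, D $157,000, A $195,000, E $196,000.

C $74,000, D $157,000, A $195,000, E $196,000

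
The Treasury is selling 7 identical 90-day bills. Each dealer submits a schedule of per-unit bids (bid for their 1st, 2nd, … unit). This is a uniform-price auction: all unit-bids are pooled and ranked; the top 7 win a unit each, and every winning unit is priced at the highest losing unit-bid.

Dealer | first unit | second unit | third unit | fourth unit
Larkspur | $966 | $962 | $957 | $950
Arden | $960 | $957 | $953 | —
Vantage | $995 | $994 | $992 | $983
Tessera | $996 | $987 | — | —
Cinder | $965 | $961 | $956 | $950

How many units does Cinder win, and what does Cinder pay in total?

All unit-bids, highest first — top 7: 996 (Tessera-1), 995 (Vantage-1), 994 (Vantage-2), 992 (Vantage-3), 987 (Tessera-2), 983 (Vantage-4), 966 (Larkspur-1)
First bid not allocated: $965.
Cinder wins 0 unit(s) at $965 each.

Cinder: 0 units, pays $0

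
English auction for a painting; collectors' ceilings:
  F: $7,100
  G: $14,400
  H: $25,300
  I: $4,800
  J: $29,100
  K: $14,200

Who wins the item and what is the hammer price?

J wins at $25,300

Limits in order: 29,100 (J) > 25,300 (H) > 14,400 (G) > 14,200 (K) > 7,100 (F) > 4,800 (I)
Bidding ends when H exits at $25,300; J takes it.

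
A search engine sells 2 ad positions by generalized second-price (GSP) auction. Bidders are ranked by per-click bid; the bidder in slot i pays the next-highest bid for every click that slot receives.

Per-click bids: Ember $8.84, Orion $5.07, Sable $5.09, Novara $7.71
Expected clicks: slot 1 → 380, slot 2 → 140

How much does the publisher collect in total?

Per-click bids in order: $8.84 (Ember) > $7.71 (Novara) > $5.09 (Sable) > …
Slot 1: Ember pays $7.71 × 380 = $2929.80
Slot 2: Novara pays $5.09 × 140 = $712.60
Total = $3642.40

Total revenue: $3642.40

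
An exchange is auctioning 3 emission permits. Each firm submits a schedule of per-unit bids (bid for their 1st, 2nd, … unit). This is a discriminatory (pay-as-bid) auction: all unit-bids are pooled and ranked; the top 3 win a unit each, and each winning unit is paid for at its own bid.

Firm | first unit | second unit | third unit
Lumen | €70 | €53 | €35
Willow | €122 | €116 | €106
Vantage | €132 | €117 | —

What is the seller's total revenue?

Total revenue: €371

Merging the schedules and taking the best 3: 132 (Vantage-1), 122 (Willow-1), 117 (Vantage-2)
Next rejected bid: €116 (not a price — pay-as-bid).
Each winning unit pays its own bid.
Revenue = 132 + 122 + 117 = €371.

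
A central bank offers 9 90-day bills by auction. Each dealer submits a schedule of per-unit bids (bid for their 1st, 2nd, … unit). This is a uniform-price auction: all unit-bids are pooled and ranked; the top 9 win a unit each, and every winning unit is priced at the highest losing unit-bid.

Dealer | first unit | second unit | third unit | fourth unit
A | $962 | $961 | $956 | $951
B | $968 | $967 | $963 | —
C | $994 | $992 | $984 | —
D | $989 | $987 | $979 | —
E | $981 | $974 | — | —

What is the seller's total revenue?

Total revenue: $8,703

All unit-bids, highest first — top 9: 994 (C-1), 992 (C-2), 989 (D-1), 987 (D-2), 984 (C-3), 981 (E-1), 979 (D-3), 974 (E-2), 968 (B-1)
Highest rejected unit-bid = $967.
Allocation: B 1, C 3, D 3, E 2. Every unit priced at $967.
Revenue = 9 × 967 = $8,703.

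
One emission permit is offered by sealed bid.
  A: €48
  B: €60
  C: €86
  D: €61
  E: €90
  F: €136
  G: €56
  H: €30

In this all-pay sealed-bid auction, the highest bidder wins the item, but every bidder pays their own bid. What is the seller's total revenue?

Rule: the highest bidder wins the item, but every bidder pays their own bid.
Sorting bids: 136 (F) > 90 (E) > 86 (C) > 61 (D) > 60 (B) > 56 (G) > …
F wins with the top bid; all bids are sunk regardless.
Every bidder forfeits their bid regardless of winning.
Revenue = 48 + 60 + 86 + 61 + 90 + 136 + 56 + 30 = €567.

Total revenue: €567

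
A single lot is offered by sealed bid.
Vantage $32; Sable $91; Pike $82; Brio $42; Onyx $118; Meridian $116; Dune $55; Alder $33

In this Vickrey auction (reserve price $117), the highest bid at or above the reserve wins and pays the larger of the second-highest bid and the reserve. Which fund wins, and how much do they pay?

Onyx pays $117

Rule: the highest bid at or above the reserve wins and pays the larger of the second-highest bid and the reserve.
Bids in order: 118 (Onyx) > 116 (Meridian) > 91 (Sable) > 82 (Pike) > 55 (Dune) > 42 (Brio) > …
Onyx has the top bid at or above the reserve ($118).
max(second-highest $116, reserve $117) = $117.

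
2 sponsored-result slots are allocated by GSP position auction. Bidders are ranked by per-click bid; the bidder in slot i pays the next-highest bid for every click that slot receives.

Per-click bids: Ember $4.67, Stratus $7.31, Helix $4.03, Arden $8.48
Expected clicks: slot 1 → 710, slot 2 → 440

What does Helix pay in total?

Sorting advertisers: $8.48 (Arden) > $7.31 (Stratus) > $4.67 (Ember) > …
Helix ranks below slot 2 → no slot, pays nothing.

Helix pays $0.00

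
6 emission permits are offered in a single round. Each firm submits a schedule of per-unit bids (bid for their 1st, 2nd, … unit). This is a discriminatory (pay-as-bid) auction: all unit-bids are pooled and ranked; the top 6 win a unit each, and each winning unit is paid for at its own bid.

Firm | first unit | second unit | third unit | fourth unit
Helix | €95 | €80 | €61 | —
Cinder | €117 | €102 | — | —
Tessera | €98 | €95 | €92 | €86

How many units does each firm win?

All unit-bids, highest first — top 6: 117 (Cinder-1), 102 (Cinder-2), 98 (Tessera-1), 95 (Helix-1), 95 (Tessera-2), 92 (Tessera-3)
Next rejected bid: €86 (not a price — pay-as-bid).
Allocation: Cinder 2, Helix 1, Tessera 3.

Cinder 2, Helix 1, Tessera 3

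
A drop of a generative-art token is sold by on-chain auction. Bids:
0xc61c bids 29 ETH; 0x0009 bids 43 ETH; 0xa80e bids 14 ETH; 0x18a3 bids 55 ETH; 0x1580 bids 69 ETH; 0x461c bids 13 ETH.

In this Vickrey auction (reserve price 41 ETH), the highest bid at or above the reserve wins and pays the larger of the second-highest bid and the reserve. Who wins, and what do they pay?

Bids ranked: 69 (0x1580) > 55 (0x18a3) > 43 (0x0009) > 29 (0xc61c) > 14 (0xa80e) > 13 (0x461c)
0x1580 has the top bid at or above the reserve (69 ETH).
max(second-highest 55 ETH, reserve 41 ETH) = 55 ETH; the reserve does not bind.

0x1580 pays 55 ETH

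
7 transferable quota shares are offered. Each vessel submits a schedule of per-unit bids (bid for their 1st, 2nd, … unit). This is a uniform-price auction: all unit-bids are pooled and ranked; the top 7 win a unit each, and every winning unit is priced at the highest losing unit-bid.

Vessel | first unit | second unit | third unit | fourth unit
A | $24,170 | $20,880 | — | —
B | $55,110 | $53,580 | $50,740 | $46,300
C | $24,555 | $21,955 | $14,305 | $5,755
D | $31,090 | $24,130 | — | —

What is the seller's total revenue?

Total revenue: $168,910

All unit-bids, highest first — top 7: 55,110 (B-1), 53,580 (B-2), 50,740 (B-3), 46,300 (B-4), 31,090 (D-1), 24,555 (C-1), 24,170 (A-1)
Highest rejected unit-bid = $24,130.
Allocation: A 1, B 4, C 1, D 1. Every unit priced at $24,130.
Revenue = 7 × 24,130 = $168,910.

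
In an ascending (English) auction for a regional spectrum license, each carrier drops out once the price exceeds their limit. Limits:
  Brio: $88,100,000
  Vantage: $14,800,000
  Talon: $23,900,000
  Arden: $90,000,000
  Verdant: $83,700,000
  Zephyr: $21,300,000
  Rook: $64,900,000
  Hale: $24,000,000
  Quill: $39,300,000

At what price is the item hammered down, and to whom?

Ascending (English) auction: the price rises until one bidder remains; the winner pays the price at which the last rival dropped out.
Limits in order: 90,000,000 (Arden) > 88,100,000 (Brio) > 83,700,000 (Verdant) > 64,900,000 (Rook) > 39,300,000 (Quill) > 24,000,000 (Hale) > …
Brio is the last rival to drop out, at $88,100,000; Arden remains and wins at that price.

Arden wins at $88,100,000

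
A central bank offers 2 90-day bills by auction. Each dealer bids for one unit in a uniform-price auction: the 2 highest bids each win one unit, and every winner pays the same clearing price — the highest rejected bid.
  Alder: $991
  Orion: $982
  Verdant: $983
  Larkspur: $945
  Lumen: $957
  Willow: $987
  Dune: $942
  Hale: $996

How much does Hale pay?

Hale pays $987

Ordering the bids: 996 (Hale), 991 (Alder), 987 (Willow), 983 (Verdant), …
The 2 highest are Hale, Alder.
Highest unsuccessful bid: $987 → clearing price.
Hale wins → pays $987.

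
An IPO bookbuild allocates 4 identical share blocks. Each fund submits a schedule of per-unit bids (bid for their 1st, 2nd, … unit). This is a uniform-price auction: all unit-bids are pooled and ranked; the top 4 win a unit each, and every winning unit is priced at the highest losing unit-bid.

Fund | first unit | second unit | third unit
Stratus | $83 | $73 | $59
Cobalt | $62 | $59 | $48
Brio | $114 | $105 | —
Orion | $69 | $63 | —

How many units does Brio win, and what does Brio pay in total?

Merging the schedules and taking the best 4: 114 (Brio-1), 105 (Brio-2), 83 (Stratus-1), 73 (Stratus-2)
Highest rejected unit-bid = $69.
Brio wins 2 unit(s) at $69 each.

Brio: 2 units, pays $138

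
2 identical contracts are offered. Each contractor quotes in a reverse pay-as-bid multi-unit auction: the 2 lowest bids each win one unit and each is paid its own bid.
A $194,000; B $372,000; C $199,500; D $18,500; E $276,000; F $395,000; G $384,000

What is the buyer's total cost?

Total cost: $212,500

Bids ranked low→high: 18,500 (D), 194,000 (A), 199,500 (C), 276,000 (E), …
Winners (2 units): D, A.
Total cost = 18,500 + 194,000 = $212,500.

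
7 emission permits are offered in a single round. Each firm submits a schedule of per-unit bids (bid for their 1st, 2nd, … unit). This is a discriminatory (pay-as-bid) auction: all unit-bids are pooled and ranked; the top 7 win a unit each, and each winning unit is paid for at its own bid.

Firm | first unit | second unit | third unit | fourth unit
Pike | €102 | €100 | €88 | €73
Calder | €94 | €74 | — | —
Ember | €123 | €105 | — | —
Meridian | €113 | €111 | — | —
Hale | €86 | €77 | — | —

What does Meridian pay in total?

Meridian pays €224

Merging the schedules and taking the best 7: 123 (Ember-1), 113 (Meridian-1), 111 (Meridian-2), 105 (Ember-2), 102 (Pike-1), 100 (Pike-2), 94 (Calder-1)
Next rejected bid: €88 (not a price — pay-as-bid).
Meridian's winning unit-bids: 113 + 111 = €224.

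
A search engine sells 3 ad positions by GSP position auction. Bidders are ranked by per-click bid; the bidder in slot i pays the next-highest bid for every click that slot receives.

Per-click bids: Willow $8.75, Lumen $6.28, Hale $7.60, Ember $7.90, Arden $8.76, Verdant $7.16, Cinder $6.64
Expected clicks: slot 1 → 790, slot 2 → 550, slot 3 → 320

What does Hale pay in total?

Hale pays $0.00

Sorting advertisers: $8.76 (Arden) > $8.75 (Willow) > $7.90 (Ember) > $7.60 (Hale) > …
Hale ranks below slot 3 → no slot, pays nothing.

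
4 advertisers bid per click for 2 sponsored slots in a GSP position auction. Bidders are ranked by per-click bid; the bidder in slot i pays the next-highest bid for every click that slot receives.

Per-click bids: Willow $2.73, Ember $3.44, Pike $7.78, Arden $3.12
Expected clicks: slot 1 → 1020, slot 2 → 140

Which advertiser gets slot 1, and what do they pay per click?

Per-click bids in order: $7.78 (Pike) > $3.44 (Ember) > $3.12 (Arden) > …
Slot 1 goes to the first-ranked bidder, Pike, who pays the next bid down: $3.44/click.

Pike; $3.44 per click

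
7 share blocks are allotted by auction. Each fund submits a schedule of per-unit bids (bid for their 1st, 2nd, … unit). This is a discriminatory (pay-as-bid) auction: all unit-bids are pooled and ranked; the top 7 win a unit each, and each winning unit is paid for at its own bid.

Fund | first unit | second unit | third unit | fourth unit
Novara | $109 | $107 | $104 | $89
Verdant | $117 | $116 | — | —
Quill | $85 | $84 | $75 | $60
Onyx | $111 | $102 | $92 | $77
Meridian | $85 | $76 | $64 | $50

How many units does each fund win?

All unit-bids, highest first — top 7: 117 (Verdant-1), 116 (Verdant-2), 111 (Onyx-1), 109 (Novara-1), 107 (Novara-2), 104 (Novara-3), 102 (Onyx-2)
Next rejected bid: $92 (not a price — pay-as-bid).
Allocation: Novara 3, Onyx 2, Verdant 2.

Novara 3, Onyx 2, Verdant 2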